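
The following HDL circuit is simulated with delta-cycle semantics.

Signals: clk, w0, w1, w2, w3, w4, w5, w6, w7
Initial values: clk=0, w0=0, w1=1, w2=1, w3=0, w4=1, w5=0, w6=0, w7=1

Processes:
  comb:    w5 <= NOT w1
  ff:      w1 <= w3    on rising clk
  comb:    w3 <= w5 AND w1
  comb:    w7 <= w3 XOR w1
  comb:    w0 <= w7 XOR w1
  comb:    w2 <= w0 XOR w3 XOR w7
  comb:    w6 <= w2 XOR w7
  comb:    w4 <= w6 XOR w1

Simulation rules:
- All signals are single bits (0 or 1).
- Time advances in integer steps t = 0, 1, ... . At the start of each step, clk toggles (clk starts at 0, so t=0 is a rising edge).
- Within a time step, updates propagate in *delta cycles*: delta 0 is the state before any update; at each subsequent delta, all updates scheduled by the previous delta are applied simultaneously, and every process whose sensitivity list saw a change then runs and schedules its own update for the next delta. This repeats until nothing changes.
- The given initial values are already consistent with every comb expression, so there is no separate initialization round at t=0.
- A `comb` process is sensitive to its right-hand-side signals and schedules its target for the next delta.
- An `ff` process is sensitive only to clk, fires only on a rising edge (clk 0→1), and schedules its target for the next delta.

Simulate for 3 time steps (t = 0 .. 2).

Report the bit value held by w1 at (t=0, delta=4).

[bits: w4,w0,w5,w1,w2,w7,clk,w6,w3]
t=0: Δ0=100111000 Δ1=100111100 Δ2=100011100 Δ3=011010100 Δ4=001010110 Δ5=101000110 Δ6=101000100 Δ7=001000100 | 7Δ
t=1: Δ0=001000100 Δ1=001000000 | 1Δ
t=2: Δ0=001000000 Δ1=001000100 | 1Δ

0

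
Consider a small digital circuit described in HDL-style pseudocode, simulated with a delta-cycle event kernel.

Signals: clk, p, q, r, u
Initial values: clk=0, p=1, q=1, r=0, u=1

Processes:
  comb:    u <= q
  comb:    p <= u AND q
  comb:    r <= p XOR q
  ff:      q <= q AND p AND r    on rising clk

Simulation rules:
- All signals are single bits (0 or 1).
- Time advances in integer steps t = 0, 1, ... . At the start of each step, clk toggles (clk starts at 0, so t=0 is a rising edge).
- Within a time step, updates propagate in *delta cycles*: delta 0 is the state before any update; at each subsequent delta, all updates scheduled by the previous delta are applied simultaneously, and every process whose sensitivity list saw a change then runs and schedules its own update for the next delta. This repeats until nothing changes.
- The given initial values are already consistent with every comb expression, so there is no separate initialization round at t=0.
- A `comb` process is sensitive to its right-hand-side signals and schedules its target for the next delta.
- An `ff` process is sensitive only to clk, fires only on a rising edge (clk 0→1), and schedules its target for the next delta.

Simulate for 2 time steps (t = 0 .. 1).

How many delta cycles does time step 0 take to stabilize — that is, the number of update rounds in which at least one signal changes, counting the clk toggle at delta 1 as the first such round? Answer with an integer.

t0.Δ0 r=0 p=1 q=1 clk=0 u=1
t0.Δ1 r=0 p=1 q=1 clk=1 u=1
t0.Δ2 r=0 p=1 q=0 clk=1 u=1
t0.Δ3 r=1 p=0 q=0 clk=1 u=0
t0.Δ4 r=0 p=0 q=0 clk=1 u=0
t1.Δ0 r=0 p=0 q=0 clk=1 u=0
t1.Δ1 r=0 p=0 q=0 clk=0 u=0

4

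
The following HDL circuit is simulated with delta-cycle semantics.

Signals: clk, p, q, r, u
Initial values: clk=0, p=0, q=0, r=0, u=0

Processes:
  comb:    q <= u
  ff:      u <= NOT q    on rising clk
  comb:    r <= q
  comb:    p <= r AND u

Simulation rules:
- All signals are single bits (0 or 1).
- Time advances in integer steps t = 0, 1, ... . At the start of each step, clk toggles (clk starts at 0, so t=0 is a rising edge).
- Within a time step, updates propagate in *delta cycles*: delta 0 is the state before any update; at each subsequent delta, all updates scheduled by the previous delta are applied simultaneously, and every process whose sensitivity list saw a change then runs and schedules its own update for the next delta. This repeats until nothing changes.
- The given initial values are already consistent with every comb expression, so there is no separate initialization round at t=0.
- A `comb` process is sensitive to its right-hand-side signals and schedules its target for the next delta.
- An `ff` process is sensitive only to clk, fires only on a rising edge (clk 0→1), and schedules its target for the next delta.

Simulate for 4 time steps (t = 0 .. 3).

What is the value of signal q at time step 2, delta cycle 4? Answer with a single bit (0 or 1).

[bits: p,q,r,clk,u]
t=0: Δ0=00000 Δ1=00010 Δ2=00011 Δ3=01011 Δ4=01111 Δ5=11111 | 5Δ
t=1: Δ0=11111 Δ1=11101 | 1Δ
t=2: Δ0=11101 Δ1=11111 Δ2=11110 Δ3=00110 Δ4=00010 | 4Δ
t=3: Δ0=00010 Δ1=00000 | 1Δ

0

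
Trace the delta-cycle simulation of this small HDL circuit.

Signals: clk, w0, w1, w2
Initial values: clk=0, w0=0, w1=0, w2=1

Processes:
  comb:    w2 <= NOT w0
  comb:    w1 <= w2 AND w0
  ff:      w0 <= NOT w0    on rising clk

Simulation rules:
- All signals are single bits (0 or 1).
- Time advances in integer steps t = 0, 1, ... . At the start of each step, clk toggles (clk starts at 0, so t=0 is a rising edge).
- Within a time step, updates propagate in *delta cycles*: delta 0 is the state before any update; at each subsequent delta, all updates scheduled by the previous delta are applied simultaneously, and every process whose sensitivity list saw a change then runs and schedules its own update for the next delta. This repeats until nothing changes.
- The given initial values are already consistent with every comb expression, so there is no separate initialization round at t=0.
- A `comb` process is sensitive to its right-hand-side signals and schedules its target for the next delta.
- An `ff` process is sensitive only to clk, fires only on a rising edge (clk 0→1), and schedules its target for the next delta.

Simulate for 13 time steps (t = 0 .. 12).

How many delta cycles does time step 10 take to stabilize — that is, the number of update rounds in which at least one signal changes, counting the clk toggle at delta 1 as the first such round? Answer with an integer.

3

t0.Δ0 clk=0 w0=0 w2=1 w1=0
t0.Δ1 clk=1 w0=0 w2=1 w1=0
t0.Δ2 clk=1 w0=1 w2=1 w1=0
t0.Δ3 clk=1 w0=1 w2=0 w1=1
t0.Δ4 clk=1 w0=1 w2=0 w1=0
t1.Δ0 clk=1 w0=1 w2=0 w1=0
t1.Δ1 clk=0 w0=1 w2=0 w1=0
t2.Δ0 clk=0 w0=1 w2=0 w1=0
t2.Δ1 clk=1 w0=1 w2=0 w1=0
t2.Δ2 clk=1 w0=0 w2=0 w1=0
t2.Δ3 clk=1 w0=0 w2=1 w1=0
t3.Δ0 clk=1 w0=0 w2=1 w1=0
t3.Δ1 clk=0 w0=0 w2=1 w1=0
t4.Δ0 clk=0 w0=0 w2=1 w1=0
t4.Δ1 clk=1 w0=0 w2=1 w1=0
t4.Δ2 clk=1 w0=1 w2=1 w1=0
t4.Δ3 clk=1 w0=1 w2=0 w1=1
t4.Δ4 clk=1 w0=1 w2=0 w1=0
t5.Δ0 clk=1 w0=1 w2=0 w1=0
t5.Δ1 clk=0 w0=1 w2=0 w1=0
t6.Δ0 clk=0 w0=1 w2=0 w1=0
t6.Δ1 clk=1 w0=1 w2=0 w1=0
t6.Δ2 clk=1 w0=0 w2=0 w1=0
t6.Δ3 clk=1 w0=0 w2=1 w1=0
t7.Δ0 clk=1 w0=0 w2=1 w1=0
t7.Δ1 clk=0 w0=0 w2=1 w1=0
t8.Δ0 clk=0 w0=0 w2=1 w1=0
t8.Δ1 clk=1 w0=0 w2=1 w1=0
t8.Δ2 clk=1 w0=1 w2=1 w1=0
t8.Δ3 clk=1 w0=1 w2=0 w1=1
t8.Δ4 clk=1 w0=1 w2=0 w1=0
t9.Δ0 clk=1 w0=1 w2=0 w1=0
t9.Δ1 clk=0 w0=1 w2=0 w1=0
t10.Δ0 clk=0 w0=1 w2=0 w1=0
t10.Δ1 clk=1 w0=1 w2=0 w1=0
t10.Δ2 clk=1 w0=0 w2=0 w1=0
t10.Δ3 clk=1 w0=0 w2=1 w1=0
t11.Δ0 clk=1 w0=0 w2=1 w1=0
t11.Δ1 clk=0 w0=0 w2=1 w1=0
t12.Δ0 clk=0 w0=0 w2=1 w1=0
t12.Δ1 clk=1 w0=0 w2=1 w1=0
t12.Δ2 clk=1 w0=1 w2=1 w1=0
t12.Δ3 clk=1 w0=1 w2=0 w1=1
t12.Δ4 clk=1 w0=1 w2=0 w1=0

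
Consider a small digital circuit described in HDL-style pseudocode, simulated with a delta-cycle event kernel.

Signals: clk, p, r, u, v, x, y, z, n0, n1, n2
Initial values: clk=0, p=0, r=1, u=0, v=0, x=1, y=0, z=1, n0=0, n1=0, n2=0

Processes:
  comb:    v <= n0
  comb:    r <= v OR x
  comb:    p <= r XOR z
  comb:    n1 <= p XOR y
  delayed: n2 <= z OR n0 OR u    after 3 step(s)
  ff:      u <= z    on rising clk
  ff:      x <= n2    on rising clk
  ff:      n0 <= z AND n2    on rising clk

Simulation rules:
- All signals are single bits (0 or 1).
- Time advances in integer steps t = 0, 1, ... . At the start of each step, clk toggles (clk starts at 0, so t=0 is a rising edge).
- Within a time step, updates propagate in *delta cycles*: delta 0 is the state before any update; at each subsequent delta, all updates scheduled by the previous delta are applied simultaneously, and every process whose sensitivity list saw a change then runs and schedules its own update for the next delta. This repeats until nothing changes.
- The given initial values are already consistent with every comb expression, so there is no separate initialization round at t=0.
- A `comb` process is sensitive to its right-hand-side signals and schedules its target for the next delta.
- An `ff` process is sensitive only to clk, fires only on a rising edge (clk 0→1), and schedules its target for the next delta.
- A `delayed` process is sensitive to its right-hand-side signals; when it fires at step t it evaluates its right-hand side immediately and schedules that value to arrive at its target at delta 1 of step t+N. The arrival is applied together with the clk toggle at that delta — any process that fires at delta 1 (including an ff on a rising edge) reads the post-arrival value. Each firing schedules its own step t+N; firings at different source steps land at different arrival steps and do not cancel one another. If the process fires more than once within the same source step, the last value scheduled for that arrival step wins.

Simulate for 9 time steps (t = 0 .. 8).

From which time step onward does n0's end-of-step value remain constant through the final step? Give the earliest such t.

4

t=0 Δ0: r=1 v=0 u=0 n0=0 clk=0 n1=0 y=0 z=1 n2=0 p=0 x=1
  Δ1: clk:0→1
  Δ2: u:0→1, x:1→0
  Δ3: r:1→0
  Δ4: p:0→1
  Δ5: n1:0→1
  (5Δ to stable)
t=1 Δ0: r=0 v=0 u=1 n0=0 clk=1 n1=1 y=0 z=1 n2=0 p=1 x=0
  Δ1: clk:1→0
  (1Δ to stable)
t=2 Δ0: r=0 v=0 u=1 n0=0 clk=0 n1=1 y=0 z=1 n2=0 p=1 x=0
  Δ1: clk:0→1
  (1Δ to stable)
t=3 Δ0: r=0 v=0 u=1 n0=0 clk=1 n1=1 y=0 z=1 n2=0 p=1 x=0
  Δ1: clk:1→0, n2:0→1
  (1Δ to stable)
t=4 Δ0: r=0 v=0 u=1 n0=0 clk=0 n1=1 y=0 z=1 n2=1 p=1 x=0
  Δ1: clk:0→1
  Δ2: n0:0→1, x:0→1
  Δ3: r:0→1, v:0→1
  Δ4: p:1→0
  Δ5: n1:1→0
  (5Δ to stable)
t=5 Δ0: r=1 v=1 u=1 n0=1 clk=1 n1=0 y=0 z=1 n2=1 p=0 x=1
  Δ1: clk:1→0
  (1Δ to stable)
t=6 Δ0: r=1 v=1 u=1 n0=1 clk=0 n1=0 y=0 z=1 n2=1 p=0 x=1
  Δ1: clk:0→1
  (1Δ to stable)
t=7 Δ0: r=1 v=1 u=1 n0=1 clk=1 n1=0 y=0 z=1 n2=1 p=0 x=1
  Δ1: clk:1→0
  (1Δ to stable)
t=8 Δ0: r=1 v=1 u=1 n0=1 clk=0 n1=0 y=0 z=1 n2=1 p=0 x=1
  Δ1: clk:0→1
  (1Δ to stable)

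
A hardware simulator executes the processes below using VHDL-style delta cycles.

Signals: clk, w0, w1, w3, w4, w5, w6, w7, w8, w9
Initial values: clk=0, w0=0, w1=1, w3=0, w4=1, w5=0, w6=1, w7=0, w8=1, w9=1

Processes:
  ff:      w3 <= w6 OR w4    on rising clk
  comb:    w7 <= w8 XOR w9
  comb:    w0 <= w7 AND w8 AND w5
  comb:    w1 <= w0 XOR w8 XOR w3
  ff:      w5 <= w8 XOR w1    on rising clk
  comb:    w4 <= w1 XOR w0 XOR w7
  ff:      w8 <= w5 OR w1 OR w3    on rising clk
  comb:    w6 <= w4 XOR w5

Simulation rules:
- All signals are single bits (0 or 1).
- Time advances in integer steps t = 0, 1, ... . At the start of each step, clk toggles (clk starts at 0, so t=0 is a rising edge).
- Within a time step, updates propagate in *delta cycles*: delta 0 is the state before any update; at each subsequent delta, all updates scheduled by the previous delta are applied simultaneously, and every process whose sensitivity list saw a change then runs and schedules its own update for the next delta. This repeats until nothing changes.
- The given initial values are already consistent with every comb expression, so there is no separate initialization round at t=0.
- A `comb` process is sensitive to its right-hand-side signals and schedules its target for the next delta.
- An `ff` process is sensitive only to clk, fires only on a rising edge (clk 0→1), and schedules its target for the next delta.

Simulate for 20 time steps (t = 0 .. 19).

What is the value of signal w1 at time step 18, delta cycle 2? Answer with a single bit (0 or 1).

0

t=0 Δ0: w6=1 w4=1 w9=1 w3=0 w5=0 w7=0 w1=1 w8=1 w0=0 clk=0
  Δ1: clk:0→1
  Δ2: w3:0→1
  Δ3: w1:1→0
  Δ4: w4:1→0
  Δ5: w6:1→0
  (5Δ to stable)
t=1 Δ0: w6=0 w4=0 w9=1 w3=1 w5=0 w7=0 w1=0 w8=1 w0=0 clk=1
  Δ1: clk:1→0
  (1Δ to stable)
t=2 Δ0: w6=0 w4=0 w9=1 w3=1 w5=0 w7=0 w1=0 w8=1 w0=0 clk=0
  Δ1: clk:0→1
  Δ2: w3:1→0, w5:0→1
  Δ3: w6:0→1, w1:0→1
  Δ4: w4:0→1
  Δ5: w6:1→0
  (5Δ to stable)
t=3 Δ0: w6=0 w4=1 w9=1 w3=0 w5=1 w7=0 w1=1 w8=1 w0=0 clk=1
  Δ1: clk:1→0
  (1Δ to stable)
t=4 Δ0: w6=0 w4=1 w9=1 w3=0 w5=1 w7=0 w1=1 w8=1 w0=0 clk=0
  Δ1: clk:0→1
  Δ2: w3:0→1, w5:1→0
  Δ3: w6:0→1, w1:1→0
  Δ4: w4:1→0
  Δ5: w6:1→0
  (5Δ to stable)
t=5 Δ0: w6=0 w4=0 w9=1 w3=1 w5=0 w7=0 w1=0 w8=1 w0=0 clk=1
  Δ1: clk:1→0
  (1Δ to stable)
t=6 Δ0: w6=0 w4=0 w9=1 w3=1 w5=0 w7=0 w1=0 w8=1 w0=0 clk=0
  Δ1: clk:0→1
  Δ2: w3:1→0, w5:0→1
  Δ3: w6:0→1, w1:0→1
  Δ4: w4:0→1
  Δ5: w6:1→0
  (5Δ to stable)
t=7 Δ0: w6=0 w4=1 w9=1 w3=0 w5=1 w7=0 w1=1 w8=1 w0=0 clk=1
  Δ1: clk:1→0
  (1Δ to stable)
t=8 Δ0: w6=0 w4=1 w9=1 w3=0 w5=1 w7=0 w1=1 w8=1 w0=0 clk=0
  Δ1: clk:0→1
  Δ2: w3:0→1, w5:1→0
  Δ3: w6:0→1, w1:1→0
  Δ4: w4:1→0
  Δ5: w6:1→0
  (5Δ to stable)
t=9 Δ0: w6=0 w4=0 w9=1 w3=1 w5=0 w7=0 w1=0 w8=1 w0=0 clk=1
  Δ1: clk:1→0
  (1Δ to stable)
t=10 Δ0: w6=0 w4=0 w9=1 w3=1 w5=0 w7=0 w1=0 w8=1 w0=0 clk=0
  Δ1: clk:0→1
  Δ2: w3:1→0, w5:0→1
  Δ3: w6:0→1, w1:0→1
  Δ4: w4:0→1
  Δ5: w6:1→0
  (5Δ to stable)
t=11 Δ0: w6=0 w4=1 w9=1 w3=0 w5=1 w7=0 w1=1 w8=1 w0=0 clk=1
  Δ1: clk:1→0
  (1Δ to stable)
t=12 Δ0: w6=0 w4=1 w9=1 w3=0 w5=1 w7=0 w1=1 w8=1 w0=0 clk=0
  Δ1: clk:0→1
  Δ2: w3:0→1, w5:1→0
  Δ3: w6:0→1, w1:1→0
  Δ4: w4:1→0
  Δ5: w6:1→0
  (5Δ to stable)
t=13 Δ0: w6=0 w4=0 w9=1 w3=1 w5=0 w7=0 w1=0 w8=1 w0=0 clk=1
  Δ1: clk:1→0
  (1Δ to stable)
t=14 Δ0: w6=0 w4=0 w9=1 w3=1 w5=0 w7=0 w1=0 w8=1 w0=0 clk=0
  Δ1: clk:0→1
  Δ2: w3:1→0, w5:0→1
  Δ3: w6:0→1, w1:0→1
  Δ4: w4:0→1
  Δ5: w6:1→0
  (5Δ to stable)
t=15 Δ0: w6=0 w4=1 w9=1 w3=0 w5=1 w7=0 w1=1 w8=1 w0=0 clk=1
  Δ1: clk:1→0
  (1Δ to stable)
t=16 Δ0: w6=0 w4=1 w9=1 w3=0 w5=1 w7=0 w1=1 w8=1 w0=0 clk=0
  Δ1: clk:0→1
  Δ2: w3:0→1, w5:1→0
  Δ3: w6:0→1, w1:1→0
  Δ4: w4:1→0
  Δ5: w6:1→0
  (5Δ to stable)
t=17 Δ0: w6=0 w4=0 w9=1 w3=1 w5=0 w7=0 w1=0 w8=1 w0=0 clk=1
  Δ1: clk:1→0
  (1Δ to stable)
t=18 Δ0: w6=0 w4=0 w9=1 w3=1 w5=0 w7=0 w1=0 w8=1 w0=0 clk=0
  Δ1: clk:0→1
  Δ2: w3:1→0, w5:0→1
  Δ3: w6:0→1, w1:0→1
  Δ4: w4:0→1
  Δ5: w6:1→0
  (5Δ to stable)
t=19 Δ0: w6=0 w4=1 w9=1 w3=0 w5=1 w7=0 w1=1 w8=1 w0=0 clk=1
  Δ1: clk:1→0
  (1Δ to stable)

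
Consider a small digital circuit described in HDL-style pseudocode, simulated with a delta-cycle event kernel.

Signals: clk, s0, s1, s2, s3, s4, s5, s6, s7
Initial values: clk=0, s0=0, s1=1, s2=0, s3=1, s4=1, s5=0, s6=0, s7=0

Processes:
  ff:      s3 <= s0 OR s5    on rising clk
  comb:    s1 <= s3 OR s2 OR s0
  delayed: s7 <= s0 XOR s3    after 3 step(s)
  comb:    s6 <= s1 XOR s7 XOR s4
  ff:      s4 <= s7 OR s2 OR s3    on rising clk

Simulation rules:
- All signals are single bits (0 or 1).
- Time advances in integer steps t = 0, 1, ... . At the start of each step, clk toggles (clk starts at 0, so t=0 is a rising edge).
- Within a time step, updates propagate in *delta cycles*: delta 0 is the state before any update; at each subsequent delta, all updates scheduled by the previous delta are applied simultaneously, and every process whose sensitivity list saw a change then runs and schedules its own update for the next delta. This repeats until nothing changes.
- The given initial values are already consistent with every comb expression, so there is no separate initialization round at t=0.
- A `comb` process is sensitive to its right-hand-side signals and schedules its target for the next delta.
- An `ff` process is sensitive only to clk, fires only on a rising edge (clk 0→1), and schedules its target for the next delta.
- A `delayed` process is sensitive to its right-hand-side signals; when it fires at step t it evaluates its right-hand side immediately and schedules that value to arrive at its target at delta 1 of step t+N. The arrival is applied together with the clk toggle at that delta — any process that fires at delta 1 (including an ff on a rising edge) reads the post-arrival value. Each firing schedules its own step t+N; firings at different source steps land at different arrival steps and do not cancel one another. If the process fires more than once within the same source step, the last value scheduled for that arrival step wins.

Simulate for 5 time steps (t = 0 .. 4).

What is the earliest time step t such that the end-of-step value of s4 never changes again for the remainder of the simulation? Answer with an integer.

2

[bits: clk,s2,s4,s7,s3,s0,s1,s5,s6]
t=0: Δ0=001010100 Δ1=101010100 Δ2=101000100 Δ3=101000000 Δ4=101000001 | 4Δ
t=1: Δ0=101000001 Δ1=001000001 | 1Δ
t=2: Δ0=001000001 Δ1=101000001 Δ2=100000001 Δ3=100000000 | 3Δ
t=3: Δ0=100000000 Δ1=000000000 | 1Δ
t=4: Δ0=000000000 Δ1=100000000 | 1Δ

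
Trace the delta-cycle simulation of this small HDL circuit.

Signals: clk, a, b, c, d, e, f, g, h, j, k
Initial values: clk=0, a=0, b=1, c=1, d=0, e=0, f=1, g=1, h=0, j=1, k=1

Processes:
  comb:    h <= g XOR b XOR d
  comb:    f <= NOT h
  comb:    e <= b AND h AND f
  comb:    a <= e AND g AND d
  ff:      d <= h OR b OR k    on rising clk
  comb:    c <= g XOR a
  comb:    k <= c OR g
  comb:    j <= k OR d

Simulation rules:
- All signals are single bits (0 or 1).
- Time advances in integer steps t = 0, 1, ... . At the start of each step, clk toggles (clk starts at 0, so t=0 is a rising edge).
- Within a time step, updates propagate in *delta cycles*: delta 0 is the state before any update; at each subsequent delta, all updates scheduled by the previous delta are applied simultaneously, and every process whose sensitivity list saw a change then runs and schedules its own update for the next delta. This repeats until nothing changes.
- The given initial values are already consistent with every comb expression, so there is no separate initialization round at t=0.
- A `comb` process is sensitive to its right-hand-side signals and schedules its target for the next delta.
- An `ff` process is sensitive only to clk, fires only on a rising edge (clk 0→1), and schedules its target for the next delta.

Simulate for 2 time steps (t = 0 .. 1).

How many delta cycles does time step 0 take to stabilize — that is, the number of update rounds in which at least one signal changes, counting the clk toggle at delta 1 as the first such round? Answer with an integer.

t0.Δ0 c=1 h=0 g=1 b=1 e=0 clk=0 a=0 k=1 f=1 j=1 d=0
t0.Δ1 c=1 h=0 g=1 b=1 e=0 clk=1 a=0 k=1 f=1 j=1 d=0
t0.Δ2 c=1 h=0 g=1 b=1 e=0 clk=1 a=0 k=1 f=1 j=1 d=1
t0.Δ3 c=1 h=1 g=1 b=1 e=0 clk=1 a=0 k=1 f=1 j=1 d=1
t0.Δ4 c=1 h=1 g=1 b=1 e=1 clk=1 a=0 k=1 f=0 j=1 d=1
t0.Δ5 c=1 h=1 g=1 b=1 e=0 clk=1 a=1 k=1 f=0 j=1 d=1
t0.Δ6 c=0 h=1 g=1 b=1 e=0 clk=1 a=0 k=1 f=0 j=1 d=1
t0.Δ7 c=1 h=1 g=1 b=1 e=0 clk=1 a=0 k=1 f=0 j=1 d=1
t1.Δ0 c=1 h=1 g=1 b=1 e=0 clk=1 a=0 k=1 f=0 j=1 d=1
t1.Δ1 c=1 h=1 g=1 b=1 e=0 clk=0 a=0 k=1 f=0 j=1 d=1

7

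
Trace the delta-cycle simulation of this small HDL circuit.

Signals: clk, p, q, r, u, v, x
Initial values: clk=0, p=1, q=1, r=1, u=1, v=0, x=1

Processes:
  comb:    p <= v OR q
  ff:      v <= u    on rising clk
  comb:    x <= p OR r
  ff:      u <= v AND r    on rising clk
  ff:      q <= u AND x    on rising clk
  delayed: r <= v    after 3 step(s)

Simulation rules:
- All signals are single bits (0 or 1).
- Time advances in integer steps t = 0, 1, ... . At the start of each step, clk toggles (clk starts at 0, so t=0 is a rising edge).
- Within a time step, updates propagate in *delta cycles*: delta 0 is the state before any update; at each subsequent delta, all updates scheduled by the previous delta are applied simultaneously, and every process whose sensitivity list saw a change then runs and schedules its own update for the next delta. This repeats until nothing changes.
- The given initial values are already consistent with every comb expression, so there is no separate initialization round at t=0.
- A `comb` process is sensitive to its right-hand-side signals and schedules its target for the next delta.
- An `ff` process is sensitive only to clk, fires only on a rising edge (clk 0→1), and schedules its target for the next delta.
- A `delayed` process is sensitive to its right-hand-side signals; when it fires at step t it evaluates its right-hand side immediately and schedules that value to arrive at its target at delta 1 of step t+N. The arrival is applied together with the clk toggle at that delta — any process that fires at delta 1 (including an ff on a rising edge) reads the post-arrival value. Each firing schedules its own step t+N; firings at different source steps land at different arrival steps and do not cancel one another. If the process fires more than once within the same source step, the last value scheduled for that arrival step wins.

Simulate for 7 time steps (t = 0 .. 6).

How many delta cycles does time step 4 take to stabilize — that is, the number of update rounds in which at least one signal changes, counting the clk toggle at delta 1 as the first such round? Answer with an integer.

3

t0.Δ0 v=0 x=1 p=1 r=1 clk=0 q=1 u=1
t0.Δ1 v=0 x=1 p=1 r=1 clk=1 q=1 u=1
t0.Δ2 v=1 x=1 p=1 r=1 clk=1 q=1 u=0
t1.Δ0 v=1 x=1 p=1 r=1 clk=1 q=1 u=0
t1.Δ1 v=1 x=1 p=1 r=1 clk=0 q=1 u=0
t2.Δ0 v=1 x=1 p=1 r=1 clk=0 q=1 u=0
t2.Δ1 v=1 x=1 p=1 r=1 clk=1 q=1 u=0
t2.Δ2 v=0 x=1 p=1 r=1 clk=1 q=0 u=1
t2.Δ3 v=0 x=1 p=0 r=1 clk=1 q=0 u=1
t3.Δ0 v=0 x=1 p=0 r=1 clk=1 q=0 u=1
t3.Δ1 v=0 x=1 p=0 r=1 clk=0 q=0 u=1
t4.Δ0 v=0 x=1 p=0 r=1 clk=0 q=0 u=1
t4.Δ1 v=0 x=1 p=0 r=1 clk=1 q=0 u=1
t4.Δ2 v=1 x=1 p=0 r=1 clk=1 q=1 u=0
t4.Δ3 v=1 x=1 p=1 r=1 clk=1 q=1 u=0
t5.Δ0 v=1 x=1 p=1 r=1 clk=1 q=1 u=0
t5.Δ1 v=1 x=1 p=1 r=0 clk=0 q=1 u=0
t6.Δ0 v=1 x=1 p=1 r=0 clk=0 q=1 u=0
t6.Δ1 v=1 x=1 p=1 r=0 clk=1 q=1 u=0
t6.Δ2 v=0 x=1 p=1 r=0 clk=1 q=0 u=0
t6.Δ3 v=0 x=1 p=0 r=0 clk=1 q=0 u=0
t6.Δ4 v=0 x=0 p=0 r=0 clk=1 q=0 u=0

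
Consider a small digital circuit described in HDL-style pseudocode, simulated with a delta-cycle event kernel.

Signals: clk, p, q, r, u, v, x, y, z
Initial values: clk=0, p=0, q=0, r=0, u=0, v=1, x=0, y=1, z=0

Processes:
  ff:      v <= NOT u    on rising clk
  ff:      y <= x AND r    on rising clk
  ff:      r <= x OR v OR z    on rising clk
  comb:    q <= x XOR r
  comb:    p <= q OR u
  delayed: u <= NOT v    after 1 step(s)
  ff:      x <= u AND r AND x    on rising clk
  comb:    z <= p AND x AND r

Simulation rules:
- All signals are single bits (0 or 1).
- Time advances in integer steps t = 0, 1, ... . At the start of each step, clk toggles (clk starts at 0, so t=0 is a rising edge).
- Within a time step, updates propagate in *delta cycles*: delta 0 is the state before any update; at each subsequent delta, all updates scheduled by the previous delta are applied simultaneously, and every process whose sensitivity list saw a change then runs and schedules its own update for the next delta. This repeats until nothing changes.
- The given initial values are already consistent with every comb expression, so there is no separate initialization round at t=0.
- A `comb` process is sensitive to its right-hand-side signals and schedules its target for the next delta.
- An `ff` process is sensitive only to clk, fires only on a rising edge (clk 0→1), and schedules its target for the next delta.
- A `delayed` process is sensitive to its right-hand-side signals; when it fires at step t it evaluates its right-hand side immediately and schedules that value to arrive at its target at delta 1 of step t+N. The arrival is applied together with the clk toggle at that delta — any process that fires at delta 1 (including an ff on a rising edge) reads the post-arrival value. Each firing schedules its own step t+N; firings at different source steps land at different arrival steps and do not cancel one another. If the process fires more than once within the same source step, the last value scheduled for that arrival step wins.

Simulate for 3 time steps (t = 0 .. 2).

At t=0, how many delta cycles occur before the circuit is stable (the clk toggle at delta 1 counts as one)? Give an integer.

4

t=0 Δ0: y=1 x=0 z=0 clk=0 r=0 v=1 p=0 q=0 u=0
  Δ1: clk:0→1
  Δ2: y:1→0, r:0→1
  Δ3: q:0→1
  Δ4: p:0→1
  (4Δ to stable)
t=1 Δ0: y=0 x=0 z=0 clk=1 r=1 v=1 p=1 q=1 u=0
  Δ1: clk:1→0
  (1Δ to stable)
t=2 Δ0: y=0 x=0 z=0 clk=0 r=1 v=1 p=1 q=1 u=0
  Δ1: clk:0→1
  (1Δ to stable)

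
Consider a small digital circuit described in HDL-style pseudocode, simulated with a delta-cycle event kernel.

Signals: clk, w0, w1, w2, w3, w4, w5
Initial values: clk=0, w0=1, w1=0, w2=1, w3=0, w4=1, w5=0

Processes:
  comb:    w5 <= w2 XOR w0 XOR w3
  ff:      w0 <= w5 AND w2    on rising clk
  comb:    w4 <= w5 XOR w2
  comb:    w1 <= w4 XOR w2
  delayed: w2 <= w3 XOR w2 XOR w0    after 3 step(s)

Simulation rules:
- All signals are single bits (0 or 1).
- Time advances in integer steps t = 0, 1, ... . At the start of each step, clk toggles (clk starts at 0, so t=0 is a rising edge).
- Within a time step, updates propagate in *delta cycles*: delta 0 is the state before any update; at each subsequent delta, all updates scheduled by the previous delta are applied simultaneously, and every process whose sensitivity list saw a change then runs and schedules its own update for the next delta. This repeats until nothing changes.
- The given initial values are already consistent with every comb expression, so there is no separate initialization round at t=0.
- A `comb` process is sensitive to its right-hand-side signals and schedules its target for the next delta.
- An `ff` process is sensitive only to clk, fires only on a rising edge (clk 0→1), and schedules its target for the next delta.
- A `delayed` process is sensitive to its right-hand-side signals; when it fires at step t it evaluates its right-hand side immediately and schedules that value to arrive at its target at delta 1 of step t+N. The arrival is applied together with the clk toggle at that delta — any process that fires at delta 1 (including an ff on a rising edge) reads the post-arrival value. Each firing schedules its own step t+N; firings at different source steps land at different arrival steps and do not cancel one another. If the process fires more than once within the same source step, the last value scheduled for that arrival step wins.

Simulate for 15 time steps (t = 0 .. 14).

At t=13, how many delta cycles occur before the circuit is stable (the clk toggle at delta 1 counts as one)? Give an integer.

t=0 Δ0: w4=1 w0=1 w3=0 clk=0 w1=0 w2=1 w5=0
  Δ1: clk:0→1
  Δ2: w0:1→0
  Δ3: w5:0→1
  Δ4: w4:1→0
  Δ5: w1:0→1
  (5Δ to stable)
t=1 Δ0: w4=0 w0=0 w3=0 clk=1 w1=1 w2=1 w5=1
  Δ1: clk:1→0
  (1Δ to stable)
t=2 Δ0: w4=0 w0=0 w3=0 clk=0 w1=1 w2=1 w5=1
  Δ1: clk:0→1
  Δ2: w0:0→1
  Δ3: w5:1→0
  Δ4: w4:0→1
  Δ5: w1:1→0
  (5Δ to stable)
t=3 Δ0: w4=1 w0=1 w3=0 clk=1 w1=0 w2=1 w5=0
  Δ1: clk:1→0
  (1Δ to stable)
t=4 Δ0: w4=1 w0=1 w3=0 clk=0 w1=0 w2=1 w5=0
  Δ1: clk:0→1
  Δ2: w0:1→0
  Δ3: w5:0→1
  Δ4: w4:1→0
  Δ5: w1:0→1
  (5Δ to stable)
t=5 Δ0: w4=0 w0=0 w3=0 clk=1 w1=1 w2=1 w5=1
  Δ1: clk:1→0, w2:1→0
  Δ2: w4:0→1, w1:1→0, w5:1→0
  Δ3: w4:1→0, w1:0→1
  Δ4: w1:1→0
  (4Δ to stable)
t=6 Δ0: w4=0 w0=0 w3=0 clk=0 w1=0 w2=0 w5=0
  Δ1: clk:0→1
  (1Δ to stable)
t=7 Δ0: w4=0 w0=0 w3=0 clk=1 w1=0 w2=0 w5=0
  Δ1: clk:1→0, w2:0→1
  Δ2: w4:0→1, w1:0→1, w5:0→1
  Δ3: w4:1→0, w1:1→0
  Δ4: w1:0→1
  (4Δ to stable)
t=8 Δ0: w4=0 w0=0 w3=0 clk=0 w1=1 w2=1 w5=1
  Δ1: clk:0→1, w2:1→0
  Δ2: w4:0→1, w1:1→0, w5:1→0
  Δ3: w4:1→0, w1:0→1
  Δ4: w1:1→0
  (4Δ to stable)
t=9 Δ0: w4=0 w0=0 w3=0 clk=1 w1=0 w2=0 w5=0
  Δ1: clk:1→0
  (1Δ to stable)
t=10 Δ0: w4=0 w0=0 w3=0 clk=0 w1=0 w2=0 w5=0
  Δ1: clk:0→1, w2:0→1
  Δ2: w4:0→1, w1:0→1, w5:0→1
  Δ3: w4:1→0, w1:1→0
  Δ4: w1:0→1
  (4Δ to stable)
t=11 Δ0: w4=0 w0=0 w3=0 clk=1 w1=1 w2=1 w5=1
  Δ1: clk:1→0, w2:1→0
  Δ2: w4:0→1, w1:1→0, w5:1→0
  Δ3: w4:1→0, w1:0→1
  Δ4: w1:1→0
  (4Δ to stable)
t=12 Δ0: w4=0 w0=0 w3=0 clk=0 w1=0 w2=0 w5=0
  Δ1: clk:0→1
  (1Δ to stable)
t=13 Δ0: w4=0 w0=0 w3=0 clk=1 w1=0 w2=0 w5=0
  Δ1: clk:1→0, w2:0→1
  Δ2: w4:0→1, w1:0→1, w5:0→1
  Δ3: w4:1→0, w1:1→0
  Δ4: w1:0→1
  (4Δ to stable)
t=14 Δ0: w4=0 w0=0 w3=0 clk=0 w1=1 w2=1 w5=1
  Δ1: clk:0→1, w2:1→0
  Δ2: w4:0→1, w1:1→0, w5:1→0
  Δ3: w4:1→0, w1:0→1
  Δ4: w1:1→0
  (4Δ to stable)

4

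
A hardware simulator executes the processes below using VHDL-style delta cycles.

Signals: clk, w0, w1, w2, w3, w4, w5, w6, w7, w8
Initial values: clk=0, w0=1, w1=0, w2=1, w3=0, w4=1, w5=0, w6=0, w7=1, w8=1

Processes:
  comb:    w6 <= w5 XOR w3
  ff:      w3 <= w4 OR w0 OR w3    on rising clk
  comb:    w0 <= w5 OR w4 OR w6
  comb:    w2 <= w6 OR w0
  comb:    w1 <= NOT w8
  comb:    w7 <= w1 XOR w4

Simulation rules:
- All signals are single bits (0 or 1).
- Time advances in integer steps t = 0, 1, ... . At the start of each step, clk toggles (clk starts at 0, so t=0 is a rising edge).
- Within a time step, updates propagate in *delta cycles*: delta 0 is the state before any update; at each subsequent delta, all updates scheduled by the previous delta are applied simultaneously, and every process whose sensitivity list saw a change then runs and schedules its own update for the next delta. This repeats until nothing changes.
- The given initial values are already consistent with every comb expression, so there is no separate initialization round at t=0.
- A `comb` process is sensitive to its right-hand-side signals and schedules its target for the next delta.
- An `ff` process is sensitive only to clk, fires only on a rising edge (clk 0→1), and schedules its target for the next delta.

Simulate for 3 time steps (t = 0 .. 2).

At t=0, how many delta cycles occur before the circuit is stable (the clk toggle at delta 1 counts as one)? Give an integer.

3

t=0 Δ0: w2=1 clk=0 w8=1 w4=1 w7=1 w5=0 w0=1 w6=0 w3=0 w1=0
  Δ1: clk:0→1
  Δ2: w3:0→1
  Δ3: w6:0→1
  (3Δ to stable)
t=1 Δ0: w2=1 clk=1 w8=1 w4=1 w7=1 w5=0 w0=1 w6=1 w3=1 w1=0
  Δ1: clk:1→0
  (1Δ to stable)
t=2 Δ0: w2=1 clk=0 w8=1 w4=1 w7=1 w5=0 w0=1 w6=1 w3=1 w1=0
  Δ1: clk:0→1
  (1Δ to stable)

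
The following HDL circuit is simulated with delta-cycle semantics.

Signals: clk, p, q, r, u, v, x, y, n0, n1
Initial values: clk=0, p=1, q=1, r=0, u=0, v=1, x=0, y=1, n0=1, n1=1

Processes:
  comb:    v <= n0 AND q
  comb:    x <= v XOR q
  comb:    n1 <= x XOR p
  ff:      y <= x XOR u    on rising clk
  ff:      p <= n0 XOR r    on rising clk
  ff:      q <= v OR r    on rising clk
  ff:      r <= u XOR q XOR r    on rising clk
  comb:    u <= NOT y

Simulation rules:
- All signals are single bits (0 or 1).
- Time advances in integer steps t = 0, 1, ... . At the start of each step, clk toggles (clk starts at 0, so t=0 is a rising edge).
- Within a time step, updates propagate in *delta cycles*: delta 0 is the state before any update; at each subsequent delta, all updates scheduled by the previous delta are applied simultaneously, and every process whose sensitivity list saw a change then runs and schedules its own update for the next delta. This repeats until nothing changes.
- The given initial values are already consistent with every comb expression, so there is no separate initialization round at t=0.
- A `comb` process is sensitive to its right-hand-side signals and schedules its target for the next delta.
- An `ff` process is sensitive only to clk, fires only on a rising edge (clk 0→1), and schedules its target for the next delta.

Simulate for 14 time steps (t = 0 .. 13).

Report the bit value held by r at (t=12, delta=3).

0

t=0 Δ0: u=0 y=1 r=0 clk=0 p=1 n1=1 v=1 q=1 x=0 n0=1
  Δ1: clk:0→1
  Δ2: y:1→0, r:0→1
  Δ3: u:0→1
  (3Δ to stable)
t=1 Δ0: u=1 y=0 r=1 clk=1 p=1 n1=1 v=1 q=1 x=0 n0=1
  Δ1: clk:1→0
  (1Δ to stable)
t=2 Δ0: u=1 y=0 r=1 clk=0 p=1 n1=1 v=1 q=1 x=0 n0=1
  Δ1: clk:0→1
  Δ2: y:0→1, p:1→0
  Δ3: u:1→0, n1:1→0
  (3Δ to stable)
t=3 Δ0: u=0 y=1 r=1 clk=1 p=0 n1=0 v=1 q=1 x=0 n0=1
  Δ1: clk:1→0
  (1Δ to stable)
t=4 Δ0: u=0 y=1 r=1 clk=0 p=0 n1=0 v=1 q=1 x=0 n0=1
  Δ1: clk:0→1
  Δ2: y:1→0, r:1→0
  Δ3: u:0→1
  (3Δ to stable)
t=5 Δ0: u=1 y=0 r=0 clk=1 p=0 n1=0 v=1 q=1 x=0 n0=1
  Δ1: clk:1→0
  (1Δ to stable)
t=6 Δ0: u=1 y=0 r=0 clk=0 p=0 n1=0 v=1 q=1 x=0 n0=1
  Δ1: clk:0→1
  Δ2: y:0→1, p:0→1
  Δ3: u:1→0, n1:0→1
  (3Δ to stable)
t=7 Δ0: u=0 y=1 r=0 clk=1 p=1 n1=1 v=1 q=1 x=0 n0=1
  Δ1: clk:1→0
  (1Δ to stable)
t=8 Δ0: u=0 y=1 r=0 clk=0 p=1 n1=1 v=1 q=1 x=0 n0=1
  Δ1: clk:0→1
  Δ2: y:1→0, r:0→1
  Δ3: u:0→1
  (3Δ to stable)
t=9 Δ0: u=1 y=0 r=1 clk=1 p=1 n1=1 v=1 q=1 x=0 n0=1
  Δ1: clk:1→0
  (1Δ to stable)
t=10 Δ0: u=1 y=0 r=1 clk=0 p=1 n1=1 v=1 q=1 x=0 n0=1
  Δ1: clk:0→1
  Δ2: y:0→1, p:1→0
  Δ3: u:1→0, n1:1→0
  (3Δ to stable)
t=11 Δ0: u=0 y=1 r=1 clk=1 p=0 n1=0 v=1 q=1 x=0 n0=1
  Δ1: clk:1→0
  (1Δ to stable)
t=12 Δ0: u=0 y=1 r=1 clk=0 p=0 n1=0 v=1 q=1 x=0 n0=1
  Δ1: clk:0→1
  Δ2: y:1→0, r:1→0
  Δ3: u:0→1
  (3Δ to stable)
t=13 Δ0: u=1 y=0 r=0 clk=1 p=0 n1=0 v=1 q=1 x=0 n0=1
  Δ1: clk:1→0
  (1Δ to stable)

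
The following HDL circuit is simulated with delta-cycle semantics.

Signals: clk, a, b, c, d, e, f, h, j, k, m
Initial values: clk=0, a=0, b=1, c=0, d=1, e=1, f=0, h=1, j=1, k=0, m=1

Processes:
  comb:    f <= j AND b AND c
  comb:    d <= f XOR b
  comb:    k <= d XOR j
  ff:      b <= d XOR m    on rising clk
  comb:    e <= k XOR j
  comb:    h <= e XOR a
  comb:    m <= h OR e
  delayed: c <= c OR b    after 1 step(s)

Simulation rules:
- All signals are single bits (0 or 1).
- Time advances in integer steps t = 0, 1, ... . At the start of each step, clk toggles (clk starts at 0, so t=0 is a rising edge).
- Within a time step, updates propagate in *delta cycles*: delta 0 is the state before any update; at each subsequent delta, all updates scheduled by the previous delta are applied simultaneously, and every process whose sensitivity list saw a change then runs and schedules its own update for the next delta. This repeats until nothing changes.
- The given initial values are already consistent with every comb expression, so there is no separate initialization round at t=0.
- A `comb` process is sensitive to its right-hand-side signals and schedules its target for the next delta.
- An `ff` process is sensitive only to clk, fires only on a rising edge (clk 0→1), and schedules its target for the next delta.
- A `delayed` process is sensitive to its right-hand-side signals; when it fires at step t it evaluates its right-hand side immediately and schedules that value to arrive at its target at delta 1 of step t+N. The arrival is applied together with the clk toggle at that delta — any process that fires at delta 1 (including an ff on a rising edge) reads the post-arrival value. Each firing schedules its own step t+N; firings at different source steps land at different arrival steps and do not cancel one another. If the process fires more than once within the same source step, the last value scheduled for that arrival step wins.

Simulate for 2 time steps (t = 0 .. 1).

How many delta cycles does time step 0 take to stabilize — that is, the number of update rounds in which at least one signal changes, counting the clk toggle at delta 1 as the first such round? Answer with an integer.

t0.Δ0 j=1 a=0 d=1 f=0 e=1 h=1 clk=0 b=1 m=1 k=0 c=0
t0.Δ1 j=1 a=0 d=1 f=0 e=1 h=1 clk=1 b=1 m=1 k=0 c=0
t0.Δ2 j=1 a=0 d=1 f=0 e=1 h=1 clk=1 b=0 m=1 k=0 c=0
t0.Δ3 j=1 a=0 d=0 f=0 e=1 h=1 clk=1 b=0 m=1 k=0 c=0
t0.Δ4 j=1 a=0 d=0 f=0 e=1 h=1 clk=1 b=0 m=1 k=1 c=0
t0.Δ5 j=1 a=0 d=0 f=0 e=0 h=1 clk=1 b=0 m=1 k=1 c=0
t0.Δ6 j=1 a=0 d=0 f=0 e=0 h=0 clk=1 b=0 m=1 k=1 c=0
t0.Δ7 j=1 a=0 d=0 f=0 e=0 h=0 clk=1 b=0 m=0 k=1 c=0
t1.Δ0 j=1 a=0 d=0 f=0 e=0 h=0 clk=1 b=0 m=0 k=1 c=0
t1.Δ1 j=1 a=0 d=0 f=0 e=0 h=0 clk=0 b=0 m=0 k=1 c=0

7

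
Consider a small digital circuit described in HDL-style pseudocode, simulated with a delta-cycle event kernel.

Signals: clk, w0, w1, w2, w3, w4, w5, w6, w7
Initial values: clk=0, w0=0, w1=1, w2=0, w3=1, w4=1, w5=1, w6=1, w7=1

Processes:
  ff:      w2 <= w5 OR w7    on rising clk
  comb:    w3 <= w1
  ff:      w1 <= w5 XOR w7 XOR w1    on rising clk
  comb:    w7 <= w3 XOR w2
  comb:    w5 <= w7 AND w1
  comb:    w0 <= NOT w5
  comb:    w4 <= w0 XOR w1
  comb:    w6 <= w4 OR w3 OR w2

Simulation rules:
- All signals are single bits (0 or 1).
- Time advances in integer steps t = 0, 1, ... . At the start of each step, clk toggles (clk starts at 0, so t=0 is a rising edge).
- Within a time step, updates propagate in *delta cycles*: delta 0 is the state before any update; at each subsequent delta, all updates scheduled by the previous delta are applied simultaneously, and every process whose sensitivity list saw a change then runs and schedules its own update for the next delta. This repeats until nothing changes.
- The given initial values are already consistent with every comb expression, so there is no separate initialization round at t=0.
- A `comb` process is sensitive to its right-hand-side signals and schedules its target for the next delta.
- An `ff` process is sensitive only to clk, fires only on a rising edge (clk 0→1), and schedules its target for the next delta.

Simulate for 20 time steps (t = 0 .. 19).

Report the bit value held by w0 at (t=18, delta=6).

0

[bits: w7,w1,w6,w5,w3,w0,w2,clk,w4]
t=0: Δ0=111110001 Δ1=111110011 Δ2=111110111 Δ3=011110111 Δ4=011010111 Δ5=011011111 Δ6=011011110 | 6Δ
t=1: Δ0=011011110 Δ1=011011100 | 1Δ
t=2: Δ0=011011100 Δ1=011011110 Δ2=011011010 Δ3=111011010 Δ4=111111010 Δ5=111110010 Δ6=111110011 | 6Δ
t=3: Δ0=111110011 Δ1=111110001 | 1Δ
t=4: Δ0=111110001 Δ1=111110011 Δ2=111110111 Δ3=011110111 Δ4=011010111 Δ5=011011111 Δ6=011011110 | 6Δ
t=5: Δ0=011011110 Δ1=011011100 | 1Δ
t=6: Δ0=011011100 Δ1=011011110 Δ2=011011010 Δ3=111011010 Δ4=111111010 Δ5=111110010 Δ6=111110011 | 6Δ
t=7: Δ0=111110011 Δ1=111110001 | 1Δ
t=8: Δ0=111110001 Δ1=111110011 Δ2=111110111 Δ3=011110111 Δ4=011010111 Δ5=011011111 Δ6=011011110 | 6Δ
t=9: Δ0=011011110 Δ1=011011100 | 1Δ
t=10: Δ0=011011100 Δ1=011011110 Δ2=011011010 Δ3=111011010 Δ4=111111010 Δ5=111110010 Δ6=111110011 | 6Δ
t=11: Δ0=111110011 Δ1=111110001 | 1Δ
t=12: Δ0=111110001 Δ1=111110011 Δ2=111110111 Δ3=011110111 Δ4=011010111 Δ5=011011111 Δ6=011011110 | 6Δ
t=13: Δ0=011011110 Δ1=011011100 | 1Δ
t=14: Δ0=011011100 Δ1=011011110 Δ2=011011010 Δ3=111011010 Δ4=111111010 Δ5=111110010 Δ6=111110011 | 6Δ
t=15: Δ0=111110011 Δ1=111110001 | 1Δ
t=16: Δ0=111110001 Δ1=111110011 Δ2=111110111 Δ3=011110111 Δ4=011010111 Δ5=011011111 Δ6=011011110 | 6Δ
t=17: Δ0=011011110 Δ1=011011100 | 1Δ
t=18: Δ0=011011100 Δ1=011011110 Δ2=011011010 Δ3=111011010 Δ4=111111010 Δ5=111110010 Δ6=111110011 | 6Δ
t=19: Δ0=111110011 Δ1=111110001 | 1Δ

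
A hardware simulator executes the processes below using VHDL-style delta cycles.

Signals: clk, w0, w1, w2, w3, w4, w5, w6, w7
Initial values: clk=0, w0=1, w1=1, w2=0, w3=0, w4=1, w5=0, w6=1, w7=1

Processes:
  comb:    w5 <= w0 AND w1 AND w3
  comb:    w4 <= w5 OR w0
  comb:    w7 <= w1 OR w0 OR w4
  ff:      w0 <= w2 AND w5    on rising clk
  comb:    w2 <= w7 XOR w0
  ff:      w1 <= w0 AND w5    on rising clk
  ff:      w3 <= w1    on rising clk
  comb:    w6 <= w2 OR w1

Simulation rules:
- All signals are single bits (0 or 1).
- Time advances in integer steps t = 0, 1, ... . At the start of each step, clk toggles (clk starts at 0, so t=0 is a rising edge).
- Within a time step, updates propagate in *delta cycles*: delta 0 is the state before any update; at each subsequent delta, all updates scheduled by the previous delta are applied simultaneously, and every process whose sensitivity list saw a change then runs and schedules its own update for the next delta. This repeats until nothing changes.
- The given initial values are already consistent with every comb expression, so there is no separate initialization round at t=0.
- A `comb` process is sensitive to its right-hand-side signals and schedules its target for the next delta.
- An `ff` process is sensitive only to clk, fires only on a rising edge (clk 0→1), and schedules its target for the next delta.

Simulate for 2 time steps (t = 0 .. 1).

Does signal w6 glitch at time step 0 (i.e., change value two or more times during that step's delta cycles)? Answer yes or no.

[bits: clk,w2,w1,w5,w3,w0,w7,w4,w6]
t=0: Δ0=001001111 Δ1=101001111 Δ2=100010111 Δ3=110010100 Δ4=110010001 Δ5=100010001 Δ6=100010000 | 6Δ
t=1: Δ0=100010000 Δ1=000010000 | 1Δ

yes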